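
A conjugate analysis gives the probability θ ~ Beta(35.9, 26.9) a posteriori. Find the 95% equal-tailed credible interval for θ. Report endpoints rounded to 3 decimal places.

Posterior: Beta(35.9, 26.9).
Equal-tailed 95% interval: the 0.025 and 0.975 quantiles of Beta(35.9, 26.9).
Posterior mean ≈ 0.572, SD ≈ 0.062; a Normal approximation gives roughly [0.450, 0.693].
Exact: F⁻¹(0.025) = 0.449; F⁻¹(0.975) = 0.690.

[0.449, 0.690]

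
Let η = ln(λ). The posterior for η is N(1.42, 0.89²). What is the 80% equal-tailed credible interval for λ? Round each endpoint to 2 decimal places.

On the log scale the 80% interval is 1.42 ± 1.282 × 0.89 = [0.2794, 2.5606].
Exponentiate: [e^0.2794, e^2.5606] = [1.32, 12.94].

[1.32, 12.94]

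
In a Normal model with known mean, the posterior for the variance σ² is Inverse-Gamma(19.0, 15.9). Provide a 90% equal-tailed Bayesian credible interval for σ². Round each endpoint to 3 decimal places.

Inverse-Gamma(19.0, 15.9) quantiles: F⁻¹(0.05) and F⁻¹(0.95).
Equivalently, 1/σ² ~ Gamma(19.0, rate = 15.9); invert its 0.95 and 0.05 quantiles.
Posterior mean ≈ 0.883, SD ≈ 0.214; a Normal approximation gives roughly [0.531, 1.236].
Exact: lower = 0.596; upper = 1.278.

[0.596, 1.278]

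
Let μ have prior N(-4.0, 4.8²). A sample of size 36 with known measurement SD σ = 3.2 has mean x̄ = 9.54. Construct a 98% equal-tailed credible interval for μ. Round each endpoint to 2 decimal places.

Posterior precision = 1/4.8² + 36/3.2² = 0.0434 + 3.5156 = 3.5590, so posterior SD = 0.5301.
Posterior mean = (-4.0/4.8² + 36·9.54/3.2²) / 3.5590 = 9.3749.
Interval: 9.3749 ± 2.326 × 0.5301 → [8.14, 10.61].

[8.14, 10.61]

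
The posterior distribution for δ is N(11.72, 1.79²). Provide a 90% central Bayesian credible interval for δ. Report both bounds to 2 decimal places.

[8.78, 14.66]

The posterior is symmetric, so the 90% equal-tailed interval is δ = 11.72 ± z·1.79 with z = 1.645.
Half-width: 1.645 × 1.79 = 2.94.
11.72 − 2.94 = 8.78; 11.72 + 2.94 = 14.66.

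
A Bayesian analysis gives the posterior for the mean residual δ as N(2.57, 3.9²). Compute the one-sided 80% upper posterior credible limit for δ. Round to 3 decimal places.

5.852

Need U with P(δ ≤ U) = 0.80: U = 2.57 + z_{0.2}·3.9.
z = 0.842; U = 2.57 + 0.842 × 3.9 = 5.852.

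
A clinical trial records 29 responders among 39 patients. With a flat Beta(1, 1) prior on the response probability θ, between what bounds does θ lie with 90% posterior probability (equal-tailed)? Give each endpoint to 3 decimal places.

Posterior: Beta(1+29, 1+10) = Beta(30, 11).
Equal-tailed 90% interval: the 0.05 and 0.95 quantiles of Beta(30, 11).
Posterior mean ≈ 0.732, SD ≈ 0.068; a Normal approximation gives roughly [0.619, 0.844].
Exact: F⁻¹(0.05) = 0.613; F⁻¹(0.95) = 0.837.

[0.613, 0.837]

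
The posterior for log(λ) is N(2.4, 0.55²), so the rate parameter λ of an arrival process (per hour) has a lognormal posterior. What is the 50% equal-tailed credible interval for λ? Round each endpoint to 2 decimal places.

On the log scale the 50% interval is 2.4 ± 0.674 × 0.55 = [2.0290, 2.7710].
Exponentiate: [e^2.0290, e^2.7710] = [7.61, 15.97].

[7.61, 15.97]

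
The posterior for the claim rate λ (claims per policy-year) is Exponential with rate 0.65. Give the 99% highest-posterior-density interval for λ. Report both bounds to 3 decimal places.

[0.000, 7.085]

The exponential density is strictly decreasing on [0, ∞), so the HPD interval is anchored at 0: [0, q] with P(λ ≤ q) = 0.99.
q = −ln(1 − 0.99) / 0.65 = 4.6052 / 0.65 = 7.085.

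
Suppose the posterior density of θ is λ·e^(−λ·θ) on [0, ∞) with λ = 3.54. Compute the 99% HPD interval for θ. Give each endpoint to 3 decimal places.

The exponential density is strictly decreasing on [0, ∞), so the HPD interval is anchored at 0: [0, q] with P(θ ≤ q) = 0.99.
q = −ln(1 − 0.99) / 3.54 = 4.6052 / 3.54 = 1.301.

[0.000, 1.301]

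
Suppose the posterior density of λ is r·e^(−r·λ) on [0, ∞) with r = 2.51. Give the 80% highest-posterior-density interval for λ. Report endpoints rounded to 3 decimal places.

[0.000, 0.641]

The exponential density is strictly decreasing on [0, ∞), so the HPD interval is anchored at 0: [0, q] with P(λ ≤ q) = 0.80.
q = −ln(1 − 0.80) / 2.51 = 1.6094 / 2.51 = 0.641.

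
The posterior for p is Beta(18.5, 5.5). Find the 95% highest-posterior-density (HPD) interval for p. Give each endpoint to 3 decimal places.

[0.605, 0.924]

The posterior is unimodal and skewed, so the HPD interval has equal density at both endpoints and is the shortest 95% interval.
Solving f(0.605) = f(0.924) with F(0.924) − F(0.605) = 0.95 gives [0.605, 0.924].
For comparison, the equal-tailed interval is [0.587, 0.912]; the HPD is narrower and shifted toward the mode.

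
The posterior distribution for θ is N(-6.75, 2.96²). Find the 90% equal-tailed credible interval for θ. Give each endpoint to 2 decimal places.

The posterior is symmetric, so the 90% equal-tailed interval is θ = -6.75 ± z·2.96 with z = 1.645.
Half-width: 1.645 × 2.96 = 4.87.
-6.75 − 4.87 = -11.62; -6.75 + 4.87 = -1.88.

[-11.62, -1.88]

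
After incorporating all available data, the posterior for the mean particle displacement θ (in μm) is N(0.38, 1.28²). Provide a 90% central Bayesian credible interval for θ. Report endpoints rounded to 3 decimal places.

[-1.725, 2.485]

The posterior is symmetric, so the 90% equal-tailed interval is θ = 0.38 ± z·1.28 with z = 1.645.
Half-width: 1.645 × 1.28 = 2.105.
0.38 − 2.105 = -1.725; 0.38 + 2.105 = 2.485.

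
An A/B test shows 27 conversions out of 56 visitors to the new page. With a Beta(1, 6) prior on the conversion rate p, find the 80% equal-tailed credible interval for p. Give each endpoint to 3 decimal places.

Posterior: Beta(1+27, 6+29) = Beta(28, 35).
Equal-tailed 80% interval: the 0.1 and 0.9 quantiles of Beta(28, 35).
Posterior mean ≈ 0.444, SD ≈ 0.062; a Normal approximation gives roughly [0.365, 0.524].
Exact: F⁻¹(0.1) = 0.365; F⁻¹(0.9) = 0.525.

[0.365, 0.525]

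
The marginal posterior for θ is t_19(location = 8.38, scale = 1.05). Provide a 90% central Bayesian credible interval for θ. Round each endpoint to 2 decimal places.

[6.56, 10.20]

The t_19 distribution is symmetric; the 90% interval is 8.38 ± t·1.05 with t_{0.95,19} = 1.729.
Half-width: 1.729 × 1.05 = 1.82.
8.38 − 1.82 = 6.56; 8.38 + 1.82 = 10.20.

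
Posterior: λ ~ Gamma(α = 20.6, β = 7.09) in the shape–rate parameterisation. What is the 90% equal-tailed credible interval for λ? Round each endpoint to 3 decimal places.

[1.939, 4.032]

Posterior: Gamma(shape 20.6, rate 7.09).
Equal-tailed 90% interval: Gamma(20.6, 7.09) quantiles at 0.05 and 0.95.
Posterior mean ≈ 2.906, SD ≈ 0.640; a Normal approximation gives roughly [1.853, 3.958].
Exact: lower = 1.939; upper = 4.032.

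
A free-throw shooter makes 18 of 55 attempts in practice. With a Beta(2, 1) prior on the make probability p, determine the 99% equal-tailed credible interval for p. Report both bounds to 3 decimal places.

[0.198, 0.512]

Posterior: Beta(2+18, 1+37) = Beta(20, 38).
Equal-tailed 99% interval: the 0.005 and 0.995 quantiles of Beta(20, 38).
Posterior mean ≈ 0.345, SD ≈ 0.062; a Normal approximation gives roughly [0.185, 0.504].
Exact: F⁻¹(0.005) = 0.198; F⁻¹(0.995) = 0.512.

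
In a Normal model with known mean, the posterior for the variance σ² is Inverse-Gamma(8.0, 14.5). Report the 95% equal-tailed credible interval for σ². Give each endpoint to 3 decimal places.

Inverse-Gamma(8.0, 14.5) quantiles: F⁻¹(0.025) and F⁻¹(0.975).
Equivalently, 1/σ² ~ Gamma(8.0, rate = 14.5); invert its 0.975 and 0.025 quantiles.
Posterior mean ≈ 2.071, SD ≈ 0.846; a Normal approximation gives roughly [0.414, 3.729].
Exact: lower = 1.005; upper = 4.198.

[1.005, 4.198]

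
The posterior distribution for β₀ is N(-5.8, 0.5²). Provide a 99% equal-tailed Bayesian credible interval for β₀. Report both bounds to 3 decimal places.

The posterior is symmetric, so the 99% equal-tailed interval is β₀ = -5.8 ± z·0.5 with z = 2.576.
Half-width: 2.576 × 0.5 = 1.288.
-5.8 − 1.288 = -7.088; -5.8 + 1.288 = -4.512.

[-7.088, -4.512]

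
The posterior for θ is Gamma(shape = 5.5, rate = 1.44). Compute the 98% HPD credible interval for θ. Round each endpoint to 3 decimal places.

[0.795, 8.016]

The posterior is unimodal and skewed, so the HPD interval has equal density at both endpoints and is the shortest 98% interval.
Solving f(0.795) = f(8.016) with F(8.016) − F(0.795) = 0.98 gives [0.795, 8.016].
For comparison, the equal-tailed interval is [1.060, 8.585]; the HPD is narrower and shifted toward the mode.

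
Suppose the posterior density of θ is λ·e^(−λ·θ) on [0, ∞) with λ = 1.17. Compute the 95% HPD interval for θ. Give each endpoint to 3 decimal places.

The exponential density is strictly decreasing on [0, ∞), so the HPD interval is anchored at 0: [0, q] with P(θ ≤ q) = 0.95.
q = −ln(1 − 0.95) / 1.17 = 2.9957 / 1.17 = 2.560.

[0.000, 2.560]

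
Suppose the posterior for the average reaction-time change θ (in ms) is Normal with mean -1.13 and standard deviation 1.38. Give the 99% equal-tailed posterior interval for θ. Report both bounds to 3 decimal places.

The posterior is symmetric, so the 99% equal-tailed interval is θ = -1.13 ± z·1.38 with z = 2.576.
Half-width: 2.576 × 1.38 = 3.555.
-1.13 − 3.555 = -4.685; -1.13 + 3.555 = 2.425.

[-4.685, 2.425]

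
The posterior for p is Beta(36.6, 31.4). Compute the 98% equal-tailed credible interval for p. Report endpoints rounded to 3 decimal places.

Posterior: Beta(36.6, 31.4).
Equal-tailed 98% interval: the 0.01 and 0.99 quantiles of Beta(36.6, 31.4).
Posterior mean ≈ 0.538, SD ≈ 0.060; a Normal approximation gives roughly [0.399, 0.678].
Exact: F⁻¹(0.01) = 0.398; F⁻¹(0.99) = 0.675.

[0.398, 0.675]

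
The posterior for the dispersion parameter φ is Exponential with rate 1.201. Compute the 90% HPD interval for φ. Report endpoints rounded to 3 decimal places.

The exponential density is strictly decreasing on [0, ∞), so the HPD interval is anchored at 0: [0, q] with P(φ ≤ q) = 0.90.
q = −ln(1 − 0.90) / 1.201 = 2.3026 / 1.201 = 1.917.

[0.000, 1.917]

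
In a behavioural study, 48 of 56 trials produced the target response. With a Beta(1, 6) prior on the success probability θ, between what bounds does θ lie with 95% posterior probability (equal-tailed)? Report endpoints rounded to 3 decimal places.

Posterior: Beta(1+48, 6+8) = Beta(49, 14).
Equal-tailed 95% interval: the 0.025 and 0.975 quantiles of Beta(49, 14).
Posterior mean ≈ 0.778, SD ≈ 0.052; a Normal approximation gives roughly [0.676, 0.880].
Exact: F⁻¹(0.025) = 0.668; F⁻¹(0.975) = 0.871.

[0.668, 0.871]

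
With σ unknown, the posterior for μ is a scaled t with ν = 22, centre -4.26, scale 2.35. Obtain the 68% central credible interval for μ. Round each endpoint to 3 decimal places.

[-6.651, -1.869]

The t_22 distribution is symmetric; the 68% interval is -4.26 ± t·2.35 with t_{0.84,22} = 1.017.
Half-width: 1.017 × 2.35 = 2.391.
-4.26 − 2.391 = -6.651; -4.26 + 2.391 = -1.869.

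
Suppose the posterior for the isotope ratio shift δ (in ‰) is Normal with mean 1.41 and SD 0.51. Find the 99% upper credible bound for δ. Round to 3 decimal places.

2.596

Need U with P(δ ≤ U) = 0.99: U = 1.41 + z_{0.01}·0.51.
z = 2.326; U = 1.41 + 2.326 × 0.51 = 2.596.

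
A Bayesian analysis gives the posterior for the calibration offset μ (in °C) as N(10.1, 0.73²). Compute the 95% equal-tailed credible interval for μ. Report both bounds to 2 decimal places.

The posterior is symmetric, so the 95% equal-tailed interval is μ = 10.1 ± z·0.73 with z = 1.960.
Half-width: 1.960 × 0.73 = 1.43.
10.1 − 1.43 = 8.67; 10.1 + 1.43 = 11.53.

[8.67, 11.53]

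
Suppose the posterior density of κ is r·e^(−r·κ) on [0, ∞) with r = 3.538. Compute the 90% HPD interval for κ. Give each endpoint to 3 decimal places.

The exponential density is strictly decreasing on [0, ∞), so the HPD interval is anchored at 0: [0, q] with P(κ ≤ q) = 0.90.
q = −ln(1 − 0.90) / 3.538 = 2.3026 / 3.538 = 0.651.

[0.000, 0.651]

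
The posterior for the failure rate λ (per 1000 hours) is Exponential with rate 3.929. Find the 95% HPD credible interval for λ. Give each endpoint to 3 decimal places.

The exponential density is strictly decreasing on [0, ∞), so the HPD interval is anchored at 0: [0, q] with P(λ ≤ q) = 0.95.
q = −ln(1 − 0.95) / 3.929 = 2.9957 / 3.929 = 0.762.

[0.000, 0.762]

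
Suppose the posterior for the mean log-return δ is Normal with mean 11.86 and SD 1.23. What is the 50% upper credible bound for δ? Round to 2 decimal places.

11.86

Need U with P(δ ≤ U) = 0.50: U = 11.86 + z_{0.5}·1.23.
z = 0.000; U = 11.86 + 0.000 × 1.23 = 11.86.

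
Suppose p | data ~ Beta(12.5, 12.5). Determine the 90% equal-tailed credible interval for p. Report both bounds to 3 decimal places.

Posterior: Beta(12.5, 12.5).
Equal-tailed 90% interval: the 0.05 and 0.95 quantiles of Beta(12.5, 12.5).
Posterior mean ≈ 0.500, SD ≈ 0.098; a Normal approximation gives roughly [0.339, 0.661].
Exact: F⁻¹(0.05) = 0.338; F⁻¹(0.95) = 0.662.

[0.338, 0.662]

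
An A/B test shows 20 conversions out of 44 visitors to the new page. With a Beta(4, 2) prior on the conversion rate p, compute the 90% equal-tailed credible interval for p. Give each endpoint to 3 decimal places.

[0.365, 0.596]

Posterior: Beta(4+20, 2+24) = Beta(24, 26).
Equal-tailed 90% interval: the 0.05 and 0.95 quantiles of Beta(24, 26).
Posterior mean ≈ 0.480, SD ≈ 0.070; a Normal approximation gives roughly [0.365, 0.595].
Exact: F⁻¹(0.05) = 0.365; F⁻¹(0.95) = 0.596.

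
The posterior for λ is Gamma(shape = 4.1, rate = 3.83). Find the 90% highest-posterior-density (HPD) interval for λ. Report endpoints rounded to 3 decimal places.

The posterior is unimodal and skewed, so the HPD interval has equal density at both endpoints and is the shortest 90% interval.
Solving f(0.259) = f(1.851) with F(1.851) − F(0.259) = 0.90 gives [0.259, 1.851].
For comparison, the equal-tailed interval is [0.372, 2.062]; the HPD is narrower and shifted toward the mode.

[0.259, 1.851]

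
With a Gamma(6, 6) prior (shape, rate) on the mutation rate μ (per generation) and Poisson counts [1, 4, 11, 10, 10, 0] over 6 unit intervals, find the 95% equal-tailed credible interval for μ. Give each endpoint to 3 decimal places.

Posterior: Gamma(6+36, 6+6) = Gamma(42, 12) (shape, rate).
Equal-tailed 95% interval: Gamma(42, 12) quantiles at 0.025 and 0.975.
Posterior mean ≈ 3.500, SD ≈ 0.540; a Normal approximation gives roughly [2.441, 4.559].
Exact: lower = 2.522; upper = 4.635.

[2.522, 4.635]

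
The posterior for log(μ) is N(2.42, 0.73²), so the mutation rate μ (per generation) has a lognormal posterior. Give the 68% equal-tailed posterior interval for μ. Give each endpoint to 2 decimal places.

[5.44, 23.24]

On the log scale the 68% interval is 2.42 ± 0.994 × 0.73 = [1.6940, 3.1460].
Exponentiate: [e^1.6940, e^3.1460] = [5.44, 23.24].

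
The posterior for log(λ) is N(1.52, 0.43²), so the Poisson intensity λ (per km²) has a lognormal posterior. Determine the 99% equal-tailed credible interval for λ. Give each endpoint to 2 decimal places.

On the log scale the 99% interval is 1.52 ± 2.576 × 0.43 = [0.4124, 2.6276].
Exponentiate: [e^0.4124, e^2.6276] = [1.51, 13.84].

[1.51, 13.84]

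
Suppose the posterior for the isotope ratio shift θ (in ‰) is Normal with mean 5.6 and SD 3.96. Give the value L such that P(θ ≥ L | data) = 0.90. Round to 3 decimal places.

Need L with P(θ ≥ L) = 0.90: L = 5.6 − z_{0.1}·3.96.
z = 1.282; L = 5.6 − 1.282 × 3.96 = 0.525.

0.525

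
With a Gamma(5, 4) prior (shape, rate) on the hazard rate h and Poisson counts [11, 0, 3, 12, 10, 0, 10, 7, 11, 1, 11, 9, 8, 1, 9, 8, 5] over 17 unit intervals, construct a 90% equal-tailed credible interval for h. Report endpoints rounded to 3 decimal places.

Posterior: Gamma(5+116, 4+17) = Gamma(121, 21) (shape, rate).
Equal-tailed 90% interval: Gamma(121, 21) quantiles at 0.05 and 0.95.
Posterior mean ≈ 5.762, SD ≈ 0.524; a Normal approximation gives roughly [4.900, 6.623].
Exact: lower = 4.928; upper = 6.650.

[4.928, 6.650]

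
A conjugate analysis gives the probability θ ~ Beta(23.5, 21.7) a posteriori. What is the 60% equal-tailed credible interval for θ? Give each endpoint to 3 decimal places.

[0.457, 0.583]

Posterior: Beta(23.5, 21.7).
Equal-tailed 60% interval: the 0.2 and 0.8 quantiles of Beta(23.5, 21.7).
Posterior mean ≈ 0.520, SD ≈ 0.074; a Normal approximation gives roughly [0.458, 0.582].
Exact: F⁻¹(0.2) = 0.457; F⁻¹(0.8) = 0.583.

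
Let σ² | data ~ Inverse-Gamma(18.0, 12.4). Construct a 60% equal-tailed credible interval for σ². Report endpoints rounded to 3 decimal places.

[0.578, 0.863]

Inverse-Gamma(18.0, 12.4) quantiles: F⁻¹(0.2) and F⁻¹(0.8).
Equivalently, 1/σ² ~ Gamma(18.0, rate = 12.4); invert its 0.8 and 0.2 quantiles.
Posterior mean ≈ 0.729, SD ≈ 0.182; a Normal approximation gives roughly [0.576, 0.883].
Exact: lower = 0.578; upper = 0.863.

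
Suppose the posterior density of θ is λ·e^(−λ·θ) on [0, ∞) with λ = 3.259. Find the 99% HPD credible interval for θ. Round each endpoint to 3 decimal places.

The exponential density is strictly decreasing on [0, ∞), so the HPD interval is anchored at 0: [0, q] with P(θ ≤ q) = 0.99.
q = −ln(1 − 0.99) / 3.259 = 4.6052 / 3.259 = 1.413.

[0.000, 1.413]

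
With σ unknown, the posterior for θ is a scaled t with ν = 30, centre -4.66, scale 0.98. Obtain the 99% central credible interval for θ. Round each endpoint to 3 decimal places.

[-7.355, -1.965]

The t_30 distribution is symmetric; the 99% interval is -4.66 ± t·0.98 with t_{0.995,30} = 2.750.
Half-width: 2.750 × 0.98 = 2.695.
-4.66 − 2.695 = -7.355; -4.66 + 2.695 = -1.965.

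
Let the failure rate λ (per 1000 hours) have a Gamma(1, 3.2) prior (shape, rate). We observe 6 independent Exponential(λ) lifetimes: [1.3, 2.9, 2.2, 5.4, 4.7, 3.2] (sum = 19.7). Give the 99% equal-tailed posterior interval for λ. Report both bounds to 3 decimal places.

Posterior: Gamma(1+6, 3.2+19.7) = Gamma(7, 22.9) (shape, rate).
Equal-tailed 99% interval: Gamma(7, 22.9) quantiles at 0.005 and 0.995.
Posterior mean ≈ 0.306, SD ≈ 0.116; a Normal approximation gives roughly [0.008, 0.603].
Exact: lower = 0.089; upper = 0.684.

[0.089, 0.684]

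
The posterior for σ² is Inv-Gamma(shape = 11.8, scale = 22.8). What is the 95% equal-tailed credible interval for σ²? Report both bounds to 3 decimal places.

[1.174, 3.764]

Inverse-Gamma(11.8, 22.8) quantiles: F⁻¹(0.025) and F⁻¹(0.975).
Equivalently, 1/σ² ~ Gamma(11.8, rate = 22.8); invert its 0.975 and 0.025 quantiles.
Posterior mean ≈ 2.111, SD ≈ 0.674; a Normal approximation gives roughly [0.789, 3.433].
Exact: lower = 1.174; upper = 3.764.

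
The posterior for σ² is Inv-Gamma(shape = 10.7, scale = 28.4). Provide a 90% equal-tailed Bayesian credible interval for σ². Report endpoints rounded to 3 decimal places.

Inverse-Gamma(10.7, 28.4) quantiles: F⁻¹(0.05) and F⁻¹(0.95).
Equivalently, 1/σ² ~ Gamma(10.7, rate = 28.4); invert its 0.95 and 0.05 quantiles.
Posterior mean ≈ 2.928, SD ≈ 0.993; a Normal approximation gives roughly [1.295, 4.561].
Exact: lower = 1.712; upper = 4.777.

[1.712, 4.777]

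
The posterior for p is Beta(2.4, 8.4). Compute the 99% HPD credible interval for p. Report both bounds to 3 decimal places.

[0.008, 0.561]

The posterior is unimodal and skewed, so the HPD interval has equal density at both endpoints and is the shortest 99% interval.
Solving f(0.008) = f(0.561) with F(0.561) − F(0.008) = 0.99 gives [0.008, 0.561].
For comparison, the equal-tailed interval is [0.020, 0.596]; the HPD is narrower and shifted toward the mode.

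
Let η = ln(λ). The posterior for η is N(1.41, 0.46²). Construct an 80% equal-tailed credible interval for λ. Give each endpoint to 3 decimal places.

On the log scale the 80% interval is 1.41 ± 1.282 × 0.46 = [0.8205, 1.9995].
Exponentiate: [e^0.8205, e^1.9995] = [2.272, 7.385].

[2.272, 7.385]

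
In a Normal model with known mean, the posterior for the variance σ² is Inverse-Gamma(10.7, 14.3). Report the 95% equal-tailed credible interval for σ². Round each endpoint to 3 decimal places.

[0.794, 2.708]

Inverse-Gamma(10.7, 14.3) quantiles: F⁻¹(0.025) and F⁻¹(0.975).
Equivalently, 1/σ² ~ Gamma(10.7, rate = 14.3); invert its 0.975 and 0.025 quantiles.
Posterior mean ≈ 1.474, SD ≈ 0.500; a Normal approximation gives roughly [0.495, 2.454].
Exact: lower = 0.794; upper = 2.708.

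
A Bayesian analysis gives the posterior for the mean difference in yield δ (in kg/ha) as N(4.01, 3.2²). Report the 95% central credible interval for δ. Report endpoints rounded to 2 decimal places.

[-2.26, 10.28]

The posterior is symmetric, so the 95% equal-tailed interval is δ = 4.01 ± z·3.2 with z = 1.960.
Half-width: 1.960 × 3.2 = 6.27.
4.01 − 6.27 = -2.26; 4.01 + 6.27 = 10.28.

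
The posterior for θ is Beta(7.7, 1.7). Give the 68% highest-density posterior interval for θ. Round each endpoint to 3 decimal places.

[0.767, 0.977]

The posterior is unimodal and skewed, so the HPD interval has equal density at both endpoints and is the shortest 68% interval.
Solving f(0.767) = f(0.977) with F(0.977) − F(0.767) = 0.68 gives [0.767, 0.977].
For comparison, the equal-tailed interval is [0.700, 0.936]; the HPD is narrower and shifted toward the mode.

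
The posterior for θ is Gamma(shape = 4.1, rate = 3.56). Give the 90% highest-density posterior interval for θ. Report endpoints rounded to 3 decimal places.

[0.279, 1.991]

The posterior is unimodal and skewed, so the HPD interval has equal density at both endpoints and is the shortest 90% interval.
Solving f(0.279) = f(1.991) with F(1.991) − F(0.279) = 0.90 gives [0.279, 1.991].
For comparison, the equal-tailed interval is [0.400, 2.218]; the HPD is narrower and shifted toward the mode.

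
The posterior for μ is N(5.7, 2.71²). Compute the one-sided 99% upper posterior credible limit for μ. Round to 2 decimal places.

12.00

Need U with P(μ ≤ U) = 0.99: U = 5.7 + z_{0.01}·2.71.
z = 2.326; U = 5.7 + 2.326 × 2.71 = 12.00.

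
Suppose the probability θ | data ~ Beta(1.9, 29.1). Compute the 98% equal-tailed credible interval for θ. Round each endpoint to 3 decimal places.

[0.004, 0.196]

Posterior: Beta(1.9, 29.1).
Equal-tailed 98% interval: the 0.01 and 0.99 quantiles of Beta(1.9, 29.1).
Posterior mean ≈ 0.061, SD ≈ 0.042; a Normal approximation gives roughly [-0.037, 0.160].
Exact: F⁻¹(0.01) = 0.004; F⁻¹(0.99) = 0.196.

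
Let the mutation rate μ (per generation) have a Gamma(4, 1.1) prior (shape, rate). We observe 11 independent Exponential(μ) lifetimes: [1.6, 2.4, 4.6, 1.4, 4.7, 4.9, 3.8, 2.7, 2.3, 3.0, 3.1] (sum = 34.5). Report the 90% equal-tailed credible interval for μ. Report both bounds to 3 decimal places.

[0.260, 0.615]

Posterior: Gamma(4+11, 1.1+34.5) = Gamma(15, 35.6) (shape, rate).
Equal-tailed 90% interval: Gamma(15, 35.6) quantiles at 0.05 and 0.95.
Posterior mean ≈ 0.421, SD ≈ 0.109; a Normal approximation gives roughly [0.242, 0.600].
Exact: lower = 0.260; upper = 0.615.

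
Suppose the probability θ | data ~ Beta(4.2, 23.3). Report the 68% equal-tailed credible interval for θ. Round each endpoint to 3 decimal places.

Posterior: Beta(4.2, 23.3).
Equal-tailed 68% interval: the 0.16 and 0.84 quantiles of Beta(4.2, 23.3).
Posterior mean ≈ 0.153, SD ≈ 0.067; a Normal approximation gives roughly [0.086, 0.220].
Exact: F⁻¹(0.16) = 0.086; F⁻¹(0.84) = 0.219.

[0.086, 0.219]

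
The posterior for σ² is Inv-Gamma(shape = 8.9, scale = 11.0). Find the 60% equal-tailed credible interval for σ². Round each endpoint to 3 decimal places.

[0.976, 1.734]

Inverse-Gamma(8.9, 11.0) quantiles: F⁻¹(0.2) and F⁻¹(0.8).
Equivalently, 1/σ² ~ Gamma(8.9, rate = 11.0); invert its 0.8 and 0.2 quantiles.
Posterior mean ≈ 1.392, SD ≈ 0.530; a Normal approximation gives roughly [0.946, 1.839].
Exact: lower = 0.976; upper = 1.734.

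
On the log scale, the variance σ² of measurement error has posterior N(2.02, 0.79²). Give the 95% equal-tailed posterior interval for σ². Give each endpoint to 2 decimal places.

[1.60, 35.46]

On the log scale the 95% interval is 2.02 ± 1.960 × 0.79 = [0.4716, 3.5684].
Exponentiate: [e^0.4716, e^3.5684] = [1.60, 35.46].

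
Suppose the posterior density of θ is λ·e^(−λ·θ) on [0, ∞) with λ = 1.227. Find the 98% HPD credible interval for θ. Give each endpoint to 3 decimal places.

The exponential density is strictly decreasing on [0, ∞), so the HPD interval is anchored at 0: [0, q] with P(θ ≤ q) = 0.98.
q = −ln(1 − 0.98) / 1.227 = 3.9120 / 1.227 = 3.188.

[0.000, 3.188]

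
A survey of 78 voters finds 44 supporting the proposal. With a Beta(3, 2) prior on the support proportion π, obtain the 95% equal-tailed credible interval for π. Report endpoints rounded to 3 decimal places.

Posterior: Beta(3+44, 2+34) = Beta(47, 36).
Equal-tailed 95% interval: the 0.025 and 0.975 quantiles of Beta(47, 36).
Posterior mean ≈ 0.566, SD ≈ 0.054; a Normal approximation gives roughly [0.460, 0.672].
Exact: F⁻¹(0.025) = 0.459; F⁻¹(0.975) = 0.670.

[0.459, 0.670]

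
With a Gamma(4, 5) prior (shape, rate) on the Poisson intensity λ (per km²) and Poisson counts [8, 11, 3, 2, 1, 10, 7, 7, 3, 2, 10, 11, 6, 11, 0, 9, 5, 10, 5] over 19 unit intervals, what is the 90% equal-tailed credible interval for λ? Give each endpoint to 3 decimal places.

[4.466, 5.998]

Posterior: Gamma(4+121, 5+19) = Gamma(125, 24) (shape, rate).
Equal-tailed 90% interval: Gamma(125, 24) quantiles at 0.05 and 0.95.
Posterior mean ≈ 5.208, SD ≈ 0.466; a Normal approximation gives roughly [4.442, 5.975].
Exact: lower = 4.466; upper = 5.998.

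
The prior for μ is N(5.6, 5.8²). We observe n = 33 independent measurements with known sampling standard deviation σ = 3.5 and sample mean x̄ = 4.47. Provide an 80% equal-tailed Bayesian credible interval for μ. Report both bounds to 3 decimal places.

Posterior precision = 1/5.8² + 33/3.5² = 0.0297 + 2.6939 = 2.7236, so posterior SD = 0.6059.
Posterior mean = (5.6/5.8² + 33·4.47/3.5²) / 2.7236 = 4.4823.
Interval: 4.4823 ± 1.282 × 0.6059 → [3.706, 5.259].

[3.706, 5.259]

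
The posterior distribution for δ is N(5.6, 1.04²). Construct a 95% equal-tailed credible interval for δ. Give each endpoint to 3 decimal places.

[3.562, 7.638]

The posterior is symmetric, so the 95% equal-tailed interval is δ = 5.6 ± z·1.04 with z = 1.960.
Half-width: 1.960 × 1.04 = 2.038.
5.6 − 2.038 = 3.562; 5.6 + 2.038 = 7.638.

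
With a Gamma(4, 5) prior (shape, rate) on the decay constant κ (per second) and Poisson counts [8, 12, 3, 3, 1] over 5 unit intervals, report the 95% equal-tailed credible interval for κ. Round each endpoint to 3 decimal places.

Posterior: Gamma(4+27, 5+5) = Gamma(31, 10) (shape, rate).
Equal-tailed 95% interval: Gamma(31, 10) quantiles at 0.025 and 0.975.
Posterior mean ≈ 3.100, SD ≈ 0.557; a Normal approximation gives roughly [2.009, 4.191].
Exact: lower = 2.106; upper = 4.283.

[2.106, 4.283]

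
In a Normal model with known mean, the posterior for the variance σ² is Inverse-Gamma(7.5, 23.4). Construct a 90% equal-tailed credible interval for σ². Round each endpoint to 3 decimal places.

[1.872, 6.445]

Inverse-Gamma(7.5, 23.4) quantiles: F⁻¹(0.05) and F⁻¹(0.95).
Equivalently, 1/σ² ~ Gamma(7.5, rate = 23.4); invert its 0.95 and 0.05 quantiles.
Posterior mean ≈ 3.600, SD ≈ 1.535; a Normal approximation gives roughly [1.075, 6.125].
Exact: lower = 1.872; upper = 6.445.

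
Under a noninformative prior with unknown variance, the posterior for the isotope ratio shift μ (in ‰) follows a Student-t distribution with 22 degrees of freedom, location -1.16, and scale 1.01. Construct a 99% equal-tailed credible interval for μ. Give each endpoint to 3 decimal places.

The t_22 distribution is symmetric; the 99% interval is -1.16 ± t·1.01 with t_{0.995,22} = 2.819.
Half-width: 2.819 × 1.01 = 2.847.
-1.16 − 2.847 = -4.007; -1.16 + 2.847 = 1.687.

[-4.007, 1.687]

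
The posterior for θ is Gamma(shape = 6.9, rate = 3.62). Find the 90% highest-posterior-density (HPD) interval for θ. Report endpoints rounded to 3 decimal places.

[0.751, 3.019]

The posterior is unimodal and skewed, so the HPD interval has equal density at both endpoints and is the shortest 90% interval.
Solving f(0.751) = f(3.019) with F(3.019) − F(0.751) = 0.90 gives [0.751, 3.019].
For comparison, the equal-tailed interval is [0.889, 3.235]; the HPD is narrower and shifted toward the mode.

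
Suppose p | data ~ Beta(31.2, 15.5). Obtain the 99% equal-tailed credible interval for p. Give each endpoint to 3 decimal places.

Posterior: Beta(31.2, 15.5).
Equal-tailed 99% interval: the 0.005 and 0.995 quantiles of Beta(31.2, 15.5).
Posterior mean ≈ 0.668, SD ≈ 0.068; a Normal approximation gives roughly [0.492, 0.844].
Exact: F⁻¹(0.005) = 0.483; F⁻¹(0.995) = 0.827.

[0.483, 0.827]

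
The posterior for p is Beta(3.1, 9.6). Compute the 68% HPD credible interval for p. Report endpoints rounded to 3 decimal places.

[0.099, 0.326]

The posterior is unimodal and skewed, so the HPD interval has equal density at both endpoints and is the shortest 68% interval.
Solving f(0.099) = f(0.326) with F(0.326) − F(0.099) = 0.68 gives [0.099, 0.326].
For comparison, the equal-tailed interval is [0.127, 0.362]; the HPD is narrower and shifted toward the mode.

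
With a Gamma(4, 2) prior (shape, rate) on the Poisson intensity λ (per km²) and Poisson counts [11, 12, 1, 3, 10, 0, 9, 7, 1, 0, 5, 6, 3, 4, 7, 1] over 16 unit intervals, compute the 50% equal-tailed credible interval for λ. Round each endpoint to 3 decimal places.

Posterior: Gamma(4+80, 2+16) = Gamma(84, 18) (shape, rate).
Equal-tailed 50% interval: Gamma(84, 18) quantiles at 0.25 and 0.75.
Posterior mean ≈ 4.667, SD ≈ 0.509; a Normal approximation gives roughly [4.323, 5.010].
Exact: lower = 4.314; upper = 4.999.

[4.314, 4.999]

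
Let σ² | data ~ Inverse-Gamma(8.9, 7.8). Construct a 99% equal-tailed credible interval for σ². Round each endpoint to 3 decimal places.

Inverse-Gamma(8.9, 7.8) quantiles: F⁻¹(0.005) and F⁻¹(0.995).
Equivalently, 1/σ² ~ Gamma(8.9, rate = 7.8); invert its 0.995 and 0.005 quantiles.
Posterior mean ≈ 0.987, SD ≈ 0.376; a Normal approximation gives roughly [0.019, 1.956].
Exact: lower = 0.423; upper = 2.536.

[0.423, 2.536]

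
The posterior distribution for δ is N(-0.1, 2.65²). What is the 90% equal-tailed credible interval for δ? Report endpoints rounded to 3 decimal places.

[-4.459, 4.259]

The posterior is symmetric, so the 90% equal-tailed interval is δ = -0.1 ± z·2.65 with z = 1.645.
Half-width: 1.645 × 2.65 = 4.359.
-0.1 − 4.359 = -4.459; -0.1 + 4.359 = 4.259.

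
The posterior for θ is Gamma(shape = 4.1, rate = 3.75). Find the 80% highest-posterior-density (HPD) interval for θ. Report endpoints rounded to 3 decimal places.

The posterior is unimodal and skewed, so the HPD interval has equal density at both endpoints and is the shortest 80% interval.
Solving f(0.352) = f(1.607) with F(1.607) − F(0.352) = 0.80 gives [0.352, 1.607].
For comparison, the equal-tailed interval is [0.483, 1.817]; the HPD is narrower and shifted toward the mode.

[0.352, 1.607]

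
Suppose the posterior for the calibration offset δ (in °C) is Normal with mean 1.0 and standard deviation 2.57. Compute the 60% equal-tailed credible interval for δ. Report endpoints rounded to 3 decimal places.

[-1.163, 3.163]

The posterior is symmetric, so the 60% equal-tailed interval is δ = 1.0 ± z·2.57 with z = 0.842.
Half-width: 0.842 × 2.57 = 2.163.
1.0 − 2.163 = -1.163; 1.0 + 2.163 = 3.163.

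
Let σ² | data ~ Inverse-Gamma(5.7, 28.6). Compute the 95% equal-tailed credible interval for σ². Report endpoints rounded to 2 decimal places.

Inverse-Gamma(5.7, 28.6) quantiles: F⁻¹(0.025) and F⁻¹(0.975).
Equivalently, 1/σ² ~ Gamma(5.7, rate = 28.6); invert its 0.975 and 0.025 quantiles.
Posterior mean ≈ 6.09, SD ≈ 3.16; a Normal approximation gives roughly [-0.12, 12.29].
Exact: lower = 2.54; upper = 14.13.

[2.54, 14.13]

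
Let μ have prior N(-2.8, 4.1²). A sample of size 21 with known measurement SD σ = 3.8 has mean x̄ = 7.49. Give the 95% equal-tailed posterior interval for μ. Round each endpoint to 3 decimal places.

Posterior precision = 1/4.1² + 21/3.8² = 0.0595 + 1.4543 = 1.5138, so posterior SD = 0.8128.
Posterior mean = (-2.8/4.1² + 21·7.49/3.8²) / 1.5138 = 7.0856.
Interval: 7.0856 ± 1.960 × 0.8128 → [5.493, 8.679].

[5.493, 8.679]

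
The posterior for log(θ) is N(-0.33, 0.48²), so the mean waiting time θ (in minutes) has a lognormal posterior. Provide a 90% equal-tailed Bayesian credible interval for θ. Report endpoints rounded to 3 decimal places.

[0.326, 1.583]

On the log scale the 90% interval is -0.33 ± 1.645 × 0.48 = [-1.1195, 0.4595].
Exponentiate: [e^-1.1195, e^0.4595] = [0.326, 1.583].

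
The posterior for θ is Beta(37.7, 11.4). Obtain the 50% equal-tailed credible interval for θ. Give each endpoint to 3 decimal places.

Posterior: Beta(37.7, 11.4).
Equal-tailed 50% interval: the 0.25 and 0.75 quantiles of Beta(37.7, 11.4).
Posterior mean ≈ 0.768, SD ≈ 0.060; a Normal approximation gives roughly [0.728, 0.808].
Exact: F⁻¹(0.25) = 0.729; F⁻¹(0.75) = 0.810.

[0.729, 0.810]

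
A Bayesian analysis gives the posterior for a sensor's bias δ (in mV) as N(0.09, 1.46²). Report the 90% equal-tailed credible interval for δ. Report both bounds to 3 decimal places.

The posterior is symmetric, so the 90% equal-tailed interval is δ = 0.09 ± z·1.46 with z = 1.645.
Half-width: 1.645 × 1.46 = 2.401.
0.09 − 2.401 = -2.311; 0.09 + 2.401 = 2.491.

[-2.311, 2.491]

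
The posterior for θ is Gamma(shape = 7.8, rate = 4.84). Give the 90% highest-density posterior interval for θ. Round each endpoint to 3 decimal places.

The posterior is unimodal and skewed, so the HPD interval has equal density at both endpoints and is the shortest 90% interval.
Solving f(0.688) = f(2.502) with F(2.502) − F(0.688) = 0.90 gives [0.688, 2.502].
For comparison, the equal-tailed interval is [0.793, 2.663]; the HPD is narrower and shifted toward the mode.

[0.688, 2.502]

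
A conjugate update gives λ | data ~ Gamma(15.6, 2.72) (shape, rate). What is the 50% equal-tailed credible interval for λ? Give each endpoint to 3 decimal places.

Posterior: Gamma(shape 15.6, rate 2.72).
Equal-tailed 50% interval: Gamma(15.6, 2.72) quantiles at 0.25 and 0.75.
Posterior mean ≈ 5.735, SD ≈ 1.452; a Normal approximation gives roughly [4.756, 6.715].
Exact: lower = 4.701; upper = 6.637.

[4.701, 6.637]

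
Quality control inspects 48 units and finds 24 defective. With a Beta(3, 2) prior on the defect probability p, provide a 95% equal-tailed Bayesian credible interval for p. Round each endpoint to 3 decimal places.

[0.376, 0.642]

Posterior: Beta(3+24, 2+24) = Beta(27, 26).
Equal-tailed 95% interval: the 0.025 and 0.975 quantiles of Beta(27, 26).
Posterior mean ≈ 0.509, SD ≈ 0.068; a Normal approximation gives roughly [0.376, 0.643].
Exact: F⁻¹(0.025) = 0.376; F⁻¹(0.975) = 0.642.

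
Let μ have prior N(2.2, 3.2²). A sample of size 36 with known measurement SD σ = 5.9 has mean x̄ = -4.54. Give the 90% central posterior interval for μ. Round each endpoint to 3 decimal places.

Posterior precision = 1/3.2² + 36/5.9² = 0.0977 + 1.0342 = 1.1318, so posterior SD = 0.9400.
Posterior mean = (2.2/3.2² + 36·-4.54/5.9²) / 1.1318 = -3.9585.
Interval: -3.9585 ± 1.645 × 0.9400 → [-5.505, -2.412].

[-5.505, -2.412]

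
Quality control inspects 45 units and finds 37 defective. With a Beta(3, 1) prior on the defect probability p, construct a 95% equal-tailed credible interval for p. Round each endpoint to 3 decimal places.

[0.698, 0.911]

Posterior: Beta(3+37, 1+8) = Beta(40, 9).
Equal-tailed 95% interval: the 0.025 and 0.975 quantiles of Beta(40, 9).
Posterior mean ≈ 0.816, SD ≈ 0.055; a Normal approximation gives roughly [0.709, 0.924].
Exact: F⁻¹(0.025) = 0.698; F⁻¹(0.975) = 0.911.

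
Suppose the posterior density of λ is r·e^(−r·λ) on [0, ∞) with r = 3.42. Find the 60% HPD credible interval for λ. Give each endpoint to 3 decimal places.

The exponential density is strictly decreasing on [0, ∞), so the HPD interval is anchored at 0: [0, q] with P(λ ≤ q) = 0.60.
q = −ln(1 − 0.60) / 3.42 = 0.9163 / 3.42 = 0.268.

[0.000, 0.268]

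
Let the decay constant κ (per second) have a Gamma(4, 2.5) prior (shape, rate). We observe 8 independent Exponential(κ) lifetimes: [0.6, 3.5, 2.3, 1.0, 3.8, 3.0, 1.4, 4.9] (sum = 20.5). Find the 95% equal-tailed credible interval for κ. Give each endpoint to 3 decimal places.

Posterior: Gamma(4+8, 2.5+20.5) = Gamma(12, 23.0) (shape, rate).
Equal-tailed 95% interval: Gamma(12, 23.0) quantiles at 0.025 and 0.975.
Posterior mean ≈ 0.522, SD ≈ 0.151; a Normal approximation gives roughly [0.227, 0.817].
Exact: lower = 0.270; upper = 0.856.

[0.270, 0.856]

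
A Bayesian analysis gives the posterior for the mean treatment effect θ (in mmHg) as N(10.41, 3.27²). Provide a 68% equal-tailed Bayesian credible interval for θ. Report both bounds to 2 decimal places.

[7.16, 13.66]

The posterior is symmetric, so the 68% equal-tailed interval is θ = 10.41 ± z·3.27 with z = 0.994.
Half-width: 0.994 × 3.27 = 3.25.
10.41 − 3.25 = 7.16; 10.41 + 3.25 = 13.66.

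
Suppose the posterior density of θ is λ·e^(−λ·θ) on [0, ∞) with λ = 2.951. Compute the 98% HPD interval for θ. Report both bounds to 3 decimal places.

[0.000, 1.326]

The exponential density is strictly decreasing on [0, ∞), so the HPD interval is anchored at 0: [0, q] with P(θ ≤ q) = 0.98.
q = −ln(1 − 0.98) / 2.951 = 3.9120 / 2.951 = 1.326.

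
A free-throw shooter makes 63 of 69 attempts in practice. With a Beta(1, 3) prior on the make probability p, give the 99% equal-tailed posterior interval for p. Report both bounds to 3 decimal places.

[0.761, 0.955]

Posterior: Beta(1+63, 3+6) = Beta(64, 9).
Equal-tailed 99% interval: the 0.005 and 0.995 quantiles of Beta(64, 9).
Posterior mean ≈ 0.877, SD ≈ 0.038; a Normal approximation gives roughly [0.778, 0.975].
Exact: F⁻¹(0.005) = 0.761; F⁻¹(0.995) = 0.955.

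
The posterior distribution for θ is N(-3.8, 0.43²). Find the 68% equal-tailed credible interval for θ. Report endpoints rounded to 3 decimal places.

The posterior is symmetric, so the 68% equal-tailed interval is θ = -3.8 ± z·0.43 with z = 0.994.
Half-width: 0.994 × 0.43 = 0.428.
-3.8 − 0.428 = -4.228; -3.8 + 0.428 = -3.372.

[-4.228, -3.372]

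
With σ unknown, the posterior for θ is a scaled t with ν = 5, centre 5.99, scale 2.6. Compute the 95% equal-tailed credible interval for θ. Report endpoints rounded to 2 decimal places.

[-0.69, 12.67]

The t_5 distribution is symmetric; the 95% interval is 5.99 ± t·2.6 with t_{0.975,5} = 2.571.
Half-width: 2.571 × 2.6 = 6.68.
5.99 − 6.68 = -0.69; 5.99 + 6.68 = 12.67.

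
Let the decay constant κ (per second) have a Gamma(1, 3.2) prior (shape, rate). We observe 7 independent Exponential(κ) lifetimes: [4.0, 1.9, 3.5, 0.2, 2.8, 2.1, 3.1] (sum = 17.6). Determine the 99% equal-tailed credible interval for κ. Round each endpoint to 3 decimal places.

Posterior: Gamma(1+7, 3.2+17.6) = Gamma(8, 20.8) (shape, rate).
Equal-tailed 99% interval: Gamma(8, 20.8) quantiles at 0.005 and 0.995.
Posterior mean ≈ 0.385, SD ≈ 0.136; a Normal approximation gives roughly [0.034, 0.735].
Exact: lower = 0.124; upper = 0.824.

[0.124, 0.824]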